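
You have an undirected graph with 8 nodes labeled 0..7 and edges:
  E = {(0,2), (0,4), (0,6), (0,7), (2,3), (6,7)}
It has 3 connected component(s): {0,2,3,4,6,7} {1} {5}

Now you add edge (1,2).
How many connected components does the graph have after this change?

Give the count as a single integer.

Answer: 2

Derivation:
Initial component count: 3
Add (1,2): merges two components. Count decreases: 3 -> 2.
New component count: 2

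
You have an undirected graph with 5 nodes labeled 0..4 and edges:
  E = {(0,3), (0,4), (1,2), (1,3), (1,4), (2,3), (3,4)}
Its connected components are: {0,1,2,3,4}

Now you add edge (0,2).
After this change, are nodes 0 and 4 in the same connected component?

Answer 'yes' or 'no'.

Initial components: {0,1,2,3,4}
Adding edge (0,2): both already in same component {0,1,2,3,4}. No change.
New components: {0,1,2,3,4}
Are 0 and 4 in the same component? yes

Answer: yes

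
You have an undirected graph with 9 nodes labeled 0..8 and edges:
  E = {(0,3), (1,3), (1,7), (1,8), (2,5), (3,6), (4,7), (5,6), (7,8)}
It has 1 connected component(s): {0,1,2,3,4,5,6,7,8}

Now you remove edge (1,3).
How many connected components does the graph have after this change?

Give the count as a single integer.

Initial component count: 1
Remove (1,3): it was a bridge. Count increases: 1 -> 2.
  After removal, components: {0,2,3,5,6} {1,4,7,8}
New component count: 2

Answer: 2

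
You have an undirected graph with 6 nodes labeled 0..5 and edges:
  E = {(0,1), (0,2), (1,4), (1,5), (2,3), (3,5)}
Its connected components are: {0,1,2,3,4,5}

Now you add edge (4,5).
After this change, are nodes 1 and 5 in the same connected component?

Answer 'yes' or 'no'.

Initial components: {0,1,2,3,4,5}
Adding edge (4,5): both already in same component {0,1,2,3,4,5}. No change.
New components: {0,1,2,3,4,5}
Are 1 and 5 in the same component? yes

Answer: yes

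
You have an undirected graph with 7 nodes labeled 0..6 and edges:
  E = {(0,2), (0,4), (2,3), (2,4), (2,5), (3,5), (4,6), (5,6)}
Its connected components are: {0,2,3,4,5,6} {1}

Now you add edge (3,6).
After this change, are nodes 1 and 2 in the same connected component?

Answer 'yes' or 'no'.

Initial components: {0,2,3,4,5,6} {1}
Adding edge (3,6): both already in same component {0,2,3,4,5,6}. No change.
New components: {0,2,3,4,5,6} {1}
Are 1 and 2 in the same component? no

Answer: no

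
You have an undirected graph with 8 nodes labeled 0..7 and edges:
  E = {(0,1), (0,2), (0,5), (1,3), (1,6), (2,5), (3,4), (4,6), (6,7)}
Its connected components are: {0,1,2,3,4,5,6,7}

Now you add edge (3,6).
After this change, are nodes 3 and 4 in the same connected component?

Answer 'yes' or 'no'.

Initial components: {0,1,2,3,4,5,6,7}
Adding edge (3,6): both already in same component {0,1,2,3,4,5,6,7}. No change.
New components: {0,1,2,3,4,5,6,7}
Are 3 and 4 in the same component? yes

Answer: yes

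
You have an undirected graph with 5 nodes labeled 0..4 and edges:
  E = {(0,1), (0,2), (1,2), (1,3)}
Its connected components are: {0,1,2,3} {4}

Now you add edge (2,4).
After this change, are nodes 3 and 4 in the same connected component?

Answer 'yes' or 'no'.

Initial components: {0,1,2,3} {4}
Adding edge (2,4): merges {0,1,2,3} and {4}.
New components: {0,1,2,3,4}
Are 3 and 4 in the same component? yes

Answer: yes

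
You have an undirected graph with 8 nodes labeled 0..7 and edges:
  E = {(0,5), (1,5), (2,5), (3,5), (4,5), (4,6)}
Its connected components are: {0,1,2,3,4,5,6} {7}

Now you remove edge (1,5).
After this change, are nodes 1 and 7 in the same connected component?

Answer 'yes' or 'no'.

Answer: no

Derivation:
Initial components: {0,1,2,3,4,5,6} {7}
Removing edge (1,5): it was a bridge — component count 2 -> 3.
New components: {0,2,3,4,5,6} {1} {7}
Are 1 and 7 in the same component? no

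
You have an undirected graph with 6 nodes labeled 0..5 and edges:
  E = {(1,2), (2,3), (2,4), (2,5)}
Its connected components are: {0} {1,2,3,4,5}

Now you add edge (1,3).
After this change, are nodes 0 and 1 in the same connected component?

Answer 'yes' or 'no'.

Initial components: {0} {1,2,3,4,5}
Adding edge (1,3): both already in same component {1,2,3,4,5}. No change.
New components: {0} {1,2,3,4,5}
Are 0 and 1 in the same component? no

Answer: no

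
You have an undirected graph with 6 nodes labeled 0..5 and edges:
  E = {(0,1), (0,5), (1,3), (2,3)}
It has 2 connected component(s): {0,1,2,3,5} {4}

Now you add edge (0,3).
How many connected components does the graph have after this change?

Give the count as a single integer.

Answer: 2

Derivation:
Initial component count: 2
Add (0,3): endpoints already in same component. Count unchanged: 2.
New component count: 2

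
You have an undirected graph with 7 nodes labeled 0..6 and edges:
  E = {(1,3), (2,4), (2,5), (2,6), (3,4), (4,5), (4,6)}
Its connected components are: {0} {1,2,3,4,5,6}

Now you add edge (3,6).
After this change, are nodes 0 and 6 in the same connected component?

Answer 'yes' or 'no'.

Answer: no

Derivation:
Initial components: {0} {1,2,3,4,5,6}
Adding edge (3,6): both already in same component {1,2,3,4,5,6}. No change.
New components: {0} {1,2,3,4,5,6}
Are 0 and 6 in the same component? no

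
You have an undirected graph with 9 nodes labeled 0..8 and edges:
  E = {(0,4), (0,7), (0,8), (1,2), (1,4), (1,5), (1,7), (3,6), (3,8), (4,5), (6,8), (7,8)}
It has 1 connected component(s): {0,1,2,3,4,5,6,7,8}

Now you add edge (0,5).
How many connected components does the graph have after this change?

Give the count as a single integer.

Initial component count: 1
Add (0,5): endpoints already in same component. Count unchanged: 1.
New component count: 1

Answer: 1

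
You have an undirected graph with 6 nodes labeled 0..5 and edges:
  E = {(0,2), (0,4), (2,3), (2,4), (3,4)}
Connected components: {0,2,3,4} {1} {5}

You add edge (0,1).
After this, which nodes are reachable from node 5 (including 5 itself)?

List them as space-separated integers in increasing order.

Answer: 5

Derivation:
Before: nodes reachable from 5: {5}
Adding (0,1): merges two components, but neither contains 5. Reachability from 5 unchanged.
After: nodes reachable from 5: {5}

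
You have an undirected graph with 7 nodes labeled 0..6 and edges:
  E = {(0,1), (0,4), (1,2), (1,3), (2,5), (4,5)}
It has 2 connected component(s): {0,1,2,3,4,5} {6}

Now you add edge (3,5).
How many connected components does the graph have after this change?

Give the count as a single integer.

Answer: 2

Derivation:
Initial component count: 2
Add (3,5): endpoints already in same component. Count unchanged: 2.
New component count: 2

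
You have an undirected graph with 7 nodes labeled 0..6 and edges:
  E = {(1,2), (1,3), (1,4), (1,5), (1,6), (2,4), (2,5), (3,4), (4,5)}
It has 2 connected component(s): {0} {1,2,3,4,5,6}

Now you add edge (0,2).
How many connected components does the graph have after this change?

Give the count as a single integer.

Initial component count: 2
Add (0,2): merges two components. Count decreases: 2 -> 1.
New component count: 1

Answer: 1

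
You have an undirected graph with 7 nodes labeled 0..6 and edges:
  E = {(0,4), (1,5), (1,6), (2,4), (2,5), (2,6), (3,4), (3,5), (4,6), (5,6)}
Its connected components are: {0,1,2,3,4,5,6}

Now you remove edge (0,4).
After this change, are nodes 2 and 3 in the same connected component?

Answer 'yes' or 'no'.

Answer: yes

Derivation:
Initial components: {0,1,2,3,4,5,6}
Removing edge (0,4): it was a bridge — component count 1 -> 2.
New components: {0} {1,2,3,4,5,6}
Are 2 and 3 in the same component? yes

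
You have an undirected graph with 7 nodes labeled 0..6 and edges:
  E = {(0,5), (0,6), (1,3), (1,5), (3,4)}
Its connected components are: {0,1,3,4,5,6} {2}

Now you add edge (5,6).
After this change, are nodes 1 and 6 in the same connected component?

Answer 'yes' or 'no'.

Initial components: {0,1,3,4,5,6} {2}
Adding edge (5,6): both already in same component {0,1,3,4,5,6}. No change.
New components: {0,1,3,4,5,6} {2}
Are 1 and 6 in the same component? yes

Answer: yes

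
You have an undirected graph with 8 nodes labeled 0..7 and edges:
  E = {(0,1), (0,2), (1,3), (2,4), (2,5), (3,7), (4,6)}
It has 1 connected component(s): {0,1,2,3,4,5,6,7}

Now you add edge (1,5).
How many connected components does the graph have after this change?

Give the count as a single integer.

Initial component count: 1
Add (1,5): endpoints already in same component. Count unchanged: 1.
New component count: 1

Answer: 1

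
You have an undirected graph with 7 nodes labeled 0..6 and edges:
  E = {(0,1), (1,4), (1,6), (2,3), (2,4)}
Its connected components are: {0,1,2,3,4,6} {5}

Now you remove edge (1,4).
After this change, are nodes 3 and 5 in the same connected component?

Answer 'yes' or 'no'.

Answer: no

Derivation:
Initial components: {0,1,2,3,4,6} {5}
Removing edge (1,4): it was a bridge — component count 2 -> 3.
New components: {0,1,6} {2,3,4} {5}
Are 3 and 5 in the same component? no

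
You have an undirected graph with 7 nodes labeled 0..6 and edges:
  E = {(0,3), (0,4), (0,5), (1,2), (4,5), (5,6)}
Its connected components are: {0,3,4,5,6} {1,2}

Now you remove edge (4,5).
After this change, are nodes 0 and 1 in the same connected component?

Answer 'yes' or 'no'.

Initial components: {0,3,4,5,6} {1,2}
Removing edge (4,5): not a bridge — component count unchanged at 2.
New components: {0,3,4,5,6} {1,2}
Are 0 and 1 in the same component? no

Answer: no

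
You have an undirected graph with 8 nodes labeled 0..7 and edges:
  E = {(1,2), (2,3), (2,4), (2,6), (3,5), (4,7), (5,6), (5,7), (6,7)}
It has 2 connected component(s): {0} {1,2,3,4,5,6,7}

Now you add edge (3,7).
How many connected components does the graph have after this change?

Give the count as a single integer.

Answer: 2

Derivation:
Initial component count: 2
Add (3,7): endpoints already in same component. Count unchanged: 2.
New component count: 2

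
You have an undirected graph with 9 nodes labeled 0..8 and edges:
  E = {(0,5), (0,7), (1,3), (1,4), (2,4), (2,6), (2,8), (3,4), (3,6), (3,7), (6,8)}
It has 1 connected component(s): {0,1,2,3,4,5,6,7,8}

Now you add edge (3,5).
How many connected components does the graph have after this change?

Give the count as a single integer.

Initial component count: 1
Add (3,5): endpoints already in same component. Count unchanged: 1.
New component count: 1

Answer: 1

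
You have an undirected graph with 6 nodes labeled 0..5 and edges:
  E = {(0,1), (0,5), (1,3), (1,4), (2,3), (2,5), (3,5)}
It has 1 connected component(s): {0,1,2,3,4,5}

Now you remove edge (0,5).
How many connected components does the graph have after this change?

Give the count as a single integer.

Initial component count: 1
Remove (0,5): not a bridge. Count unchanged: 1.
  After removal, components: {0,1,2,3,4,5}
New component count: 1

Answer: 1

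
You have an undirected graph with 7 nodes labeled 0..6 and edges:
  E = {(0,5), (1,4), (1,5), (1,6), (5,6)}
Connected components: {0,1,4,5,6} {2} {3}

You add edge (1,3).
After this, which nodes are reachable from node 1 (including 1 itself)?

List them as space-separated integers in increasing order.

Answer: 0 1 3 4 5 6

Derivation:
Before: nodes reachable from 1: {0,1,4,5,6}
Adding (1,3): merges 1's component with another. Reachability grows.
After: nodes reachable from 1: {0,1,3,4,5,6}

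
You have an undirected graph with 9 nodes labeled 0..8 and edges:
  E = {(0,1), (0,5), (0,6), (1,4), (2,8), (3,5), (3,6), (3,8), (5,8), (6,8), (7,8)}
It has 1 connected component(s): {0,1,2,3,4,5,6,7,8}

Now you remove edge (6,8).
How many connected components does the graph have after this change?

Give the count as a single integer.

Initial component count: 1
Remove (6,8): not a bridge. Count unchanged: 1.
  After removal, components: {0,1,2,3,4,5,6,7,8}
New component count: 1

Answer: 1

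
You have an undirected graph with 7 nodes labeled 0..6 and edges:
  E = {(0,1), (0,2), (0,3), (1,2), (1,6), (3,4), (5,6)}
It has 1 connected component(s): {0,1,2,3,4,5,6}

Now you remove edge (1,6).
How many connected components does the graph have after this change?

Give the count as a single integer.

Answer: 2

Derivation:
Initial component count: 1
Remove (1,6): it was a bridge. Count increases: 1 -> 2.
  After removal, components: {0,1,2,3,4} {5,6}
New component count: 2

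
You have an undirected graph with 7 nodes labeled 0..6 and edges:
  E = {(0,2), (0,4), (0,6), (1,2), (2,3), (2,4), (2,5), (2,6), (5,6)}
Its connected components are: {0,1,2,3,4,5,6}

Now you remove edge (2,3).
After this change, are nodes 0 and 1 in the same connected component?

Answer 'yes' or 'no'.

Answer: yes

Derivation:
Initial components: {0,1,2,3,4,5,6}
Removing edge (2,3): it was a bridge — component count 1 -> 2.
New components: {0,1,2,4,5,6} {3}
Are 0 and 1 in the same component? yes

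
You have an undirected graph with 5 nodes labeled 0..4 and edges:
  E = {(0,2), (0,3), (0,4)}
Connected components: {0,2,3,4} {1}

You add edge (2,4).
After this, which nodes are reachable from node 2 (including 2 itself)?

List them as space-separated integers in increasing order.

Before: nodes reachable from 2: {0,2,3,4}
Adding (2,4): both endpoints already in same component. Reachability from 2 unchanged.
After: nodes reachable from 2: {0,2,3,4}

Answer: 0 2 3 4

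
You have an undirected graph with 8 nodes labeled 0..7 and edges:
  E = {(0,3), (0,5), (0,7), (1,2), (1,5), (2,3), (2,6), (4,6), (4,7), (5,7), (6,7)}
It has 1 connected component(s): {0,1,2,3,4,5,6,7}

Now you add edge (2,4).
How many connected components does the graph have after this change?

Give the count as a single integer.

Answer: 1

Derivation:
Initial component count: 1
Add (2,4): endpoints already in same component. Count unchanged: 1.
New component count: 1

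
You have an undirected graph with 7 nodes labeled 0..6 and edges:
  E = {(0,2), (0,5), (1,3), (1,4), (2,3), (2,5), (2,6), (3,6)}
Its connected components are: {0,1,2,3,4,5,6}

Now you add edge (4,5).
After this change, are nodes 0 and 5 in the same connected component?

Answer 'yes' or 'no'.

Initial components: {0,1,2,3,4,5,6}
Adding edge (4,5): both already in same component {0,1,2,3,4,5,6}. No change.
New components: {0,1,2,3,4,5,6}
Are 0 and 5 in the same component? yes

Answer: yes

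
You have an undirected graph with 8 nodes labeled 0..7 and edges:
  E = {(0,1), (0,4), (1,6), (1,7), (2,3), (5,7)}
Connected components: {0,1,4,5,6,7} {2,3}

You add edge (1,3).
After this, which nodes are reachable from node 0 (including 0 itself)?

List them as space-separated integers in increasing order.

Answer: 0 1 2 3 4 5 6 7

Derivation:
Before: nodes reachable from 0: {0,1,4,5,6,7}
Adding (1,3): merges 0's component with another. Reachability grows.
After: nodes reachable from 0: {0,1,2,3,4,5,6,7}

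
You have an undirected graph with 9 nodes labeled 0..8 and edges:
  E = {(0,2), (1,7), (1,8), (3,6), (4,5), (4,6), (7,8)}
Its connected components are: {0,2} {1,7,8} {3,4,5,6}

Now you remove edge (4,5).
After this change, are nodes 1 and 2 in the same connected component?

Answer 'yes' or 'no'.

Initial components: {0,2} {1,7,8} {3,4,5,6}
Removing edge (4,5): it was a bridge — component count 3 -> 4.
New components: {0,2} {1,7,8} {3,4,6} {5}
Are 1 and 2 in the same component? no

Answer: no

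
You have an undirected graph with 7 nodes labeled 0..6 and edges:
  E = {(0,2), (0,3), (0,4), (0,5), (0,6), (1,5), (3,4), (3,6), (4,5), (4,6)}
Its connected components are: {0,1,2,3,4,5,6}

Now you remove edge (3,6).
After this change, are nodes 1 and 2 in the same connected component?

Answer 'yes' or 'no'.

Initial components: {0,1,2,3,4,5,6}
Removing edge (3,6): not a bridge — component count unchanged at 1.
New components: {0,1,2,3,4,5,6}
Are 1 and 2 in the same component? yes

Answer: yes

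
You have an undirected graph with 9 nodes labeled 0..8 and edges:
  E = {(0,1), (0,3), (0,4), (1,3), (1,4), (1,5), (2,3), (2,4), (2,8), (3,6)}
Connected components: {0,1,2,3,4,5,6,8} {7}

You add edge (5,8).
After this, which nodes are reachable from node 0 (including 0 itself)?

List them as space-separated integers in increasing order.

Answer: 0 1 2 3 4 5 6 8

Derivation:
Before: nodes reachable from 0: {0,1,2,3,4,5,6,8}
Adding (5,8): both endpoints already in same component. Reachability from 0 unchanged.
After: nodes reachable from 0: {0,1,2,3,4,5,6,8}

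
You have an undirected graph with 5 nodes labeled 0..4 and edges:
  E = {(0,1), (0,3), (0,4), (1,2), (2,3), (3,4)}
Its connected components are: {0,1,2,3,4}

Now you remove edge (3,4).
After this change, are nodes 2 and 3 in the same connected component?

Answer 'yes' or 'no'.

Initial components: {0,1,2,3,4}
Removing edge (3,4): not a bridge — component count unchanged at 1.
New components: {0,1,2,3,4}
Are 2 and 3 in the same component? yes

Answer: yes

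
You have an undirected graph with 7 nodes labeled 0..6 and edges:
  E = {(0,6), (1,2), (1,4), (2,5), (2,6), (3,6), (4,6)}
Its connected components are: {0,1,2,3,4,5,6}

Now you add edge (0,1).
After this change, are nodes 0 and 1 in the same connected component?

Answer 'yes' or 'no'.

Initial components: {0,1,2,3,4,5,6}
Adding edge (0,1): both already in same component {0,1,2,3,4,5,6}. No change.
New components: {0,1,2,3,4,5,6}
Are 0 and 1 in the same component? yes

Answer: yes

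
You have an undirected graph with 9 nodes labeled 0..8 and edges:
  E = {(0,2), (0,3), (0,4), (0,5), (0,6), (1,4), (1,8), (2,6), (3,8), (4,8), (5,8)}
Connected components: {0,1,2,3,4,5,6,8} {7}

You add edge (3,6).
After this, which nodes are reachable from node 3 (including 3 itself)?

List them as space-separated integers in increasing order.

Answer: 0 1 2 3 4 5 6 8

Derivation:
Before: nodes reachable from 3: {0,1,2,3,4,5,6,8}
Adding (3,6): both endpoints already in same component. Reachability from 3 unchanged.
After: nodes reachable from 3: {0,1,2,3,4,5,6,8}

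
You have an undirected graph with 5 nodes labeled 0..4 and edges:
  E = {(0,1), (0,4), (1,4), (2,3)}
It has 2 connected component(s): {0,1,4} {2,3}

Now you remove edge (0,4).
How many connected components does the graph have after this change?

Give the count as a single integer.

Initial component count: 2
Remove (0,4): not a bridge. Count unchanged: 2.
  After removal, components: {0,1,4} {2,3}
New component count: 2

Answer: 2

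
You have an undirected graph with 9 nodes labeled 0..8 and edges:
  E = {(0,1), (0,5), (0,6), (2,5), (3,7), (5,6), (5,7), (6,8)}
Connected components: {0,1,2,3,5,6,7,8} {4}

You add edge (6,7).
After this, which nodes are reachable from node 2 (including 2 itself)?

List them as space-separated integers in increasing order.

Before: nodes reachable from 2: {0,1,2,3,5,6,7,8}
Adding (6,7): both endpoints already in same component. Reachability from 2 unchanged.
After: nodes reachable from 2: {0,1,2,3,5,6,7,8}

Answer: 0 1 2 3 5 6 7 8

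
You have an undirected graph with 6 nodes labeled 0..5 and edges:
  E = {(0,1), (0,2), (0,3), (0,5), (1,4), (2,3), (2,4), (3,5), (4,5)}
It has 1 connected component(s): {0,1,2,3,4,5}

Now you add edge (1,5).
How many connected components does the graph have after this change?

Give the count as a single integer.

Answer: 1

Derivation:
Initial component count: 1
Add (1,5): endpoints already in same component. Count unchanged: 1.
New component count: 1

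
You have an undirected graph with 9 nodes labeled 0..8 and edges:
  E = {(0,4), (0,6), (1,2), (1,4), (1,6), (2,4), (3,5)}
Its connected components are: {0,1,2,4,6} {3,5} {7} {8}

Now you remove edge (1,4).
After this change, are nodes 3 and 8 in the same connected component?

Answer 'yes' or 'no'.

Answer: no

Derivation:
Initial components: {0,1,2,4,6} {3,5} {7} {8}
Removing edge (1,4): not a bridge — component count unchanged at 4.
New components: {0,1,2,4,6} {3,5} {7} {8}
Are 3 and 8 in the same component? no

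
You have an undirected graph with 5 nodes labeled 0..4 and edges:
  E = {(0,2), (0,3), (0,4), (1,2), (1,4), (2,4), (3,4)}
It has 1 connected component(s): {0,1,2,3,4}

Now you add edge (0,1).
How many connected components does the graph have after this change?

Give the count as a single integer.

Initial component count: 1
Add (0,1): endpoints already in same component. Count unchanged: 1.
New component count: 1

Answer: 1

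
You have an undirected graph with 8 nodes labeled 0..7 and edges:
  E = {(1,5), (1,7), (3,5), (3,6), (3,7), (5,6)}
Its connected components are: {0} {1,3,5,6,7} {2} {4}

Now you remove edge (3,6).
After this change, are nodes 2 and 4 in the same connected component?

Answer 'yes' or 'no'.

Answer: no

Derivation:
Initial components: {0} {1,3,5,6,7} {2} {4}
Removing edge (3,6): not a bridge — component count unchanged at 4.
New components: {0} {1,3,5,6,7} {2} {4}
Are 2 and 4 in the same component? no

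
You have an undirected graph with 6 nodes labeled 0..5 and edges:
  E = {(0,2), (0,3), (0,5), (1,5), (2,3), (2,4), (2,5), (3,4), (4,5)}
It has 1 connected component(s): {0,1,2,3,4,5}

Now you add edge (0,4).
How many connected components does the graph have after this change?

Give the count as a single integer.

Answer: 1

Derivation:
Initial component count: 1
Add (0,4): endpoints already in same component. Count unchanged: 1.
New component count: 1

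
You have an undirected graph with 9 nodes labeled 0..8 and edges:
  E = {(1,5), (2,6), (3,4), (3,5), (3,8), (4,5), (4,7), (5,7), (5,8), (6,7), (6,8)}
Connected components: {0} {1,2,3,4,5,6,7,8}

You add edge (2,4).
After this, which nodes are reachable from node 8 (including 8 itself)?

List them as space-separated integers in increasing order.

Before: nodes reachable from 8: {1,2,3,4,5,6,7,8}
Adding (2,4): both endpoints already in same component. Reachability from 8 unchanged.
After: nodes reachable from 8: {1,2,3,4,5,6,7,8}

Answer: 1 2 3 4 5 6 7 8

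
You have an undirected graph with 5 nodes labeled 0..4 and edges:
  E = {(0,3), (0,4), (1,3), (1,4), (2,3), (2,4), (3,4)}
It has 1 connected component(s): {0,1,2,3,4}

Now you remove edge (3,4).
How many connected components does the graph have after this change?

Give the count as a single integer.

Initial component count: 1
Remove (3,4): not a bridge. Count unchanged: 1.
  After removal, components: {0,1,2,3,4}
New component count: 1

Answer: 1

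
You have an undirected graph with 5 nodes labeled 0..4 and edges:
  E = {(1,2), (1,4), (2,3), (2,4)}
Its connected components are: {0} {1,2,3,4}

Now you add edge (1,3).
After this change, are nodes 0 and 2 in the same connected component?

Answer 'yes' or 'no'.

Answer: no

Derivation:
Initial components: {0} {1,2,3,4}
Adding edge (1,3): both already in same component {1,2,3,4}. No change.
New components: {0} {1,2,3,4}
Are 0 and 2 in the same component? no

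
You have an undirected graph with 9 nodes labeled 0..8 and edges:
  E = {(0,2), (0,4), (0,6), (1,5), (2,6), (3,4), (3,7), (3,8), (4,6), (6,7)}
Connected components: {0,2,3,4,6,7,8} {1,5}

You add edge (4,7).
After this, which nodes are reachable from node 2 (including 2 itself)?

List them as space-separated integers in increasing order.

Before: nodes reachable from 2: {0,2,3,4,6,7,8}
Adding (4,7): both endpoints already in same component. Reachability from 2 unchanged.
After: nodes reachable from 2: {0,2,3,4,6,7,8}

Answer: 0 2 3 4 6 7 8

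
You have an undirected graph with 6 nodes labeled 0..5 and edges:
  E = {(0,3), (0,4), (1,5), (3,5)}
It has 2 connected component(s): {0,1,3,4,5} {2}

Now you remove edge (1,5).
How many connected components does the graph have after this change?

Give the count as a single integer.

Initial component count: 2
Remove (1,5): it was a bridge. Count increases: 2 -> 3.
  After removal, components: {0,3,4,5} {1} {2}
New component count: 3

Answer: 3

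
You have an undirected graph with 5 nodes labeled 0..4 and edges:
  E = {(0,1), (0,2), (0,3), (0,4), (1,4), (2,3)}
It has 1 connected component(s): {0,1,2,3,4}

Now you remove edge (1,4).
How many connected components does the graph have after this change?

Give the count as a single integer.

Initial component count: 1
Remove (1,4): not a bridge. Count unchanged: 1.
  After removal, components: {0,1,2,3,4}
New component count: 1

Answer: 1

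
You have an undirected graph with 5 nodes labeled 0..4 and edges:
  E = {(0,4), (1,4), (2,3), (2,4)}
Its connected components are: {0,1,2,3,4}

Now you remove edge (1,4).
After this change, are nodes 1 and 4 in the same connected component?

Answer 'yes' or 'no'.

Initial components: {0,1,2,3,4}
Removing edge (1,4): it was a bridge — component count 1 -> 2.
New components: {0,2,3,4} {1}
Are 1 and 4 in the same component? no

Answer: no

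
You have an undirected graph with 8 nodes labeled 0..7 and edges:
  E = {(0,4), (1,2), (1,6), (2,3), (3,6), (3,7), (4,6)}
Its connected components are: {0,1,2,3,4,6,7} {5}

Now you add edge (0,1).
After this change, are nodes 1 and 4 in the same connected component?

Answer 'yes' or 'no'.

Initial components: {0,1,2,3,4,6,7} {5}
Adding edge (0,1): both already in same component {0,1,2,3,4,6,7}. No change.
New components: {0,1,2,3,4,6,7} {5}
Are 1 and 4 in the same component? yes

Answer: yes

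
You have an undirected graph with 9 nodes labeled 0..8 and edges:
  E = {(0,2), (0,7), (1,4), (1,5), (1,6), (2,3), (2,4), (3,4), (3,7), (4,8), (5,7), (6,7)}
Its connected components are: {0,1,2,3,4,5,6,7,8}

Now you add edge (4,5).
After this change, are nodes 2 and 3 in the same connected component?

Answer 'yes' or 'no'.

Initial components: {0,1,2,3,4,5,6,7,8}
Adding edge (4,5): both already in same component {0,1,2,3,4,5,6,7,8}. No change.
New components: {0,1,2,3,4,5,6,7,8}
Are 2 and 3 in the same component? yes

Answer: yes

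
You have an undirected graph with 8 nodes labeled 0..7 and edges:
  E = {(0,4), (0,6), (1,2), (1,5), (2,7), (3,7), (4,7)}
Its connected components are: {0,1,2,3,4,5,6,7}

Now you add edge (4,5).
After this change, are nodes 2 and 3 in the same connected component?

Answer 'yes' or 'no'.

Answer: yes

Derivation:
Initial components: {0,1,2,3,4,5,6,7}
Adding edge (4,5): both already in same component {0,1,2,3,4,5,6,7}. No change.
New components: {0,1,2,3,4,5,6,7}
Are 2 and 3 in the same component? yes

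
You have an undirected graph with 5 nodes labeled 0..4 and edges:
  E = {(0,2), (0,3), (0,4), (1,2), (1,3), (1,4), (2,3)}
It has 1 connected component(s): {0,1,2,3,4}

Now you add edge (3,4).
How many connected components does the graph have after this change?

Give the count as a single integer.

Answer: 1

Derivation:
Initial component count: 1
Add (3,4): endpoints already in same component. Count unchanged: 1.
New component count: 1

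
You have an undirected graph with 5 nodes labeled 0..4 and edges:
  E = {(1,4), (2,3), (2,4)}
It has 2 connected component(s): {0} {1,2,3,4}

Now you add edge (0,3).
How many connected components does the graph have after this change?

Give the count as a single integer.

Initial component count: 2
Add (0,3): merges two components. Count decreases: 2 -> 1.
New component count: 1

Answer: 1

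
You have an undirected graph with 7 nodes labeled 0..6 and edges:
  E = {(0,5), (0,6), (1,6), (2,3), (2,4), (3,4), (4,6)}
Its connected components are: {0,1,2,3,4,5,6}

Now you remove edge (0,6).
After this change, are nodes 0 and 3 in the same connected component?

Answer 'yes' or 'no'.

Answer: no

Derivation:
Initial components: {0,1,2,3,4,5,6}
Removing edge (0,6): it was a bridge — component count 1 -> 2.
New components: {0,5} {1,2,3,4,6}
Are 0 and 3 in the same component? no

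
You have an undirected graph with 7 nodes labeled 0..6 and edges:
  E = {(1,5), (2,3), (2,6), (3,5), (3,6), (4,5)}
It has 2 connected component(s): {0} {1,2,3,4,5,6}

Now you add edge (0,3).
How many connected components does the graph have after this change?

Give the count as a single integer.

Answer: 1

Derivation:
Initial component count: 2
Add (0,3): merges two components. Count decreases: 2 -> 1.
New component count: 1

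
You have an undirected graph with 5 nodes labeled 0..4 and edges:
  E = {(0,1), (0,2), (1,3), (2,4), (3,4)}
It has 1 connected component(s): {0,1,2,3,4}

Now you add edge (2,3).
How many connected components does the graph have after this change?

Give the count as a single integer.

Answer: 1

Derivation:
Initial component count: 1
Add (2,3): endpoints already in same component. Count unchanged: 1.
New component count: 1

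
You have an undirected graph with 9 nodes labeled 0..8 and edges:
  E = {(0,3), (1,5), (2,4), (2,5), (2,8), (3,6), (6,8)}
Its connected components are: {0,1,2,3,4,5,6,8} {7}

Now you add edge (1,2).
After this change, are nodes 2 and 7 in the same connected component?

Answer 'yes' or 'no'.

Initial components: {0,1,2,3,4,5,6,8} {7}
Adding edge (1,2): both already in same component {0,1,2,3,4,5,6,8}. No change.
New components: {0,1,2,3,4,5,6,8} {7}
Are 2 and 7 in the same component? no

Answer: no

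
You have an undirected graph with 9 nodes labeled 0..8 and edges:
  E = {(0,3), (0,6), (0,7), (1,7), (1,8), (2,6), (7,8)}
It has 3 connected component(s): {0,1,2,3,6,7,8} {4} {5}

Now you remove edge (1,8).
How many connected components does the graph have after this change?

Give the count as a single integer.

Initial component count: 3
Remove (1,8): not a bridge. Count unchanged: 3.
  After removal, components: {0,1,2,3,6,7,8} {4} {5}
New component count: 3

Answer: 3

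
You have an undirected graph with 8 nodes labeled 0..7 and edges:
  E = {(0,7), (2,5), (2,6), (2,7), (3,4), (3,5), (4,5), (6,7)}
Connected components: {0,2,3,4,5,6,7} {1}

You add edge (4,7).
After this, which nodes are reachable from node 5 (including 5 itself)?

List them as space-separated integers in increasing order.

Before: nodes reachable from 5: {0,2,3,4,5,6,7}
Adding (4,7): both endpoints already in same component. Reachability from 5 unchanged.
After: nodes reachable from 5: {0,2,3,4,5,6,7}

Answer: 0 2 3 4 5 6 7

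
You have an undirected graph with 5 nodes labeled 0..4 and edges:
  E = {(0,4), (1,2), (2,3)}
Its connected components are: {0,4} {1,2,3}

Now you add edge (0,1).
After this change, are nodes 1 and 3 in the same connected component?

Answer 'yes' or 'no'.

Answer: yes

Derivation:
Initial components: {0,4} {1,2,3}
Adding edge (0,1): merges {0,4} and {1,2,3}.
New components: {0,1,2,3,4}
Are 1 and 3 in the same component? yes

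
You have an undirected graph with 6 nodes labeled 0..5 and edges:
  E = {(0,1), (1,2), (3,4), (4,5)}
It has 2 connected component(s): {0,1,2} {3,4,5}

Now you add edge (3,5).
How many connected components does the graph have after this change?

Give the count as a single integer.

Answer: 2

Derivation:
Initial component count: 2
Add (3,5): endpoints already in same component. Count unchanged: 2.
New component count: 2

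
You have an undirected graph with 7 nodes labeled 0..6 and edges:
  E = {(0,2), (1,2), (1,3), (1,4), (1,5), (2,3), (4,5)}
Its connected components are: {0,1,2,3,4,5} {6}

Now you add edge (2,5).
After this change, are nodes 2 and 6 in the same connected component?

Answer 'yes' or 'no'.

Answer: no

Derivation:
Initial components: {0,1,2,3,4,5} {6}
Adding edge (2,5): both already in same component {0,1,2,3,4,5}. No change.
New components: {0,1,2,3,4,5} {6}
Are 2 and 6 in the same component? no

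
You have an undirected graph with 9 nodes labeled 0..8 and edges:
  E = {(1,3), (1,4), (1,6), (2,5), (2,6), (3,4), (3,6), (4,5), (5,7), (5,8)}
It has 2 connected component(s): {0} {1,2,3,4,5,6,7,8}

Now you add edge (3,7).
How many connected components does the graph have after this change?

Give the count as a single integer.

Answer: 2

Derivation:
Initial component count: 2
Add (3,7): endpoints already in same component. Count unchanged: 2.
New component count: 2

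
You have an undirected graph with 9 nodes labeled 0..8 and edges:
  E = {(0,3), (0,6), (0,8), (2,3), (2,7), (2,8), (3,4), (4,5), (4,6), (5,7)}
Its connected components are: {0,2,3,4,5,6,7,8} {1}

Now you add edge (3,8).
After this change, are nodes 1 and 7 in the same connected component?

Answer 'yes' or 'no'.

Initial components: {0,2,3,4,5,6,7,8} {1}
Adding edge (3,8): both already in same component {0,2,3,4,5,6,7,8}. No change.
New components: {0,2,3,4,5,6,7,8} {1}
Are 1 and 7 in the same component? no

Answer: no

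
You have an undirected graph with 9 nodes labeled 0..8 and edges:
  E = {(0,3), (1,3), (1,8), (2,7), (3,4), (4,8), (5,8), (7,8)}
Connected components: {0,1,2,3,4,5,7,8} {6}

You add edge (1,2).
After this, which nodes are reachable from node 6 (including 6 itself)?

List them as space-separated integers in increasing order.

Before: nodes reachable from 6: {6}
Adding (1,2): both endpoints already in same component. Reachability from 6 unchanged.
After: nodes reachable from 6: {6}

Answer: 6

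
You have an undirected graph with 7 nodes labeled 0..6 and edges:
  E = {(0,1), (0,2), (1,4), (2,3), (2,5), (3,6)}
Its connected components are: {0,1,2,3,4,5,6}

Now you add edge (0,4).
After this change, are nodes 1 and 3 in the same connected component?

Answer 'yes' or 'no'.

Initial components: {0,1,2,3,4,5,6}
Adding edge (0,4): both already in same component {0,1,2,3,4,5,6}. No change.
New components: {0,1,2,3,4,5,6}
Are 1 and 3 in the same component? yes

Answer: yes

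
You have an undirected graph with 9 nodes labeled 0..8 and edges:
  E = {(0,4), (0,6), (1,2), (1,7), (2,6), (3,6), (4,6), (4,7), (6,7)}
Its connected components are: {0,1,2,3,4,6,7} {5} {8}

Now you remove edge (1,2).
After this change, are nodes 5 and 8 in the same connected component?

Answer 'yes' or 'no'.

Initial components: {0,1,2,3,4,6,7} {5} {8}
Removing edge (1,2): not a bridge — component count unchanged at 3.
New components: {0,1,2,3,4,6,7} {5} {8}
Are 5 and 8 in the same component? no

Answer: no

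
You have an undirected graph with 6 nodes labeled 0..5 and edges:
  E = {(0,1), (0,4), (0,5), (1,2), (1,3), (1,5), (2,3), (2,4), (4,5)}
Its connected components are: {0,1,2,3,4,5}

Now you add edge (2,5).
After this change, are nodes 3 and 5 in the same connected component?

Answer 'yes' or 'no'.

Initial components: {0,1,2,3,4,5}
Adding edge (2,5): both already in same component {0,1,2,3,4,5}. No change.
New components: {0,1,2,3,4,5}
Are 3 and 5 in the same component? yes

Answer: yes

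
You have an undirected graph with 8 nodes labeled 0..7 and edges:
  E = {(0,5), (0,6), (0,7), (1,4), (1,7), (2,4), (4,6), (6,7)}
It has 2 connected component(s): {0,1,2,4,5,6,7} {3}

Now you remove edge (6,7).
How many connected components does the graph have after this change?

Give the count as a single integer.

Initial component count: 2
Remove (6,7): not a bridge. Count unchanged: 2.
  After removal, components: {0,1,2,4,5,6,7} {3}
New component count: 2

Answer: 2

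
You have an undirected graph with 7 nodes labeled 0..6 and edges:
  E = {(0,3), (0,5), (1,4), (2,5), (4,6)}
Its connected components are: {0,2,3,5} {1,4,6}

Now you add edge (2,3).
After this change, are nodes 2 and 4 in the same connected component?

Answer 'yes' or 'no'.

Initial components: {0,2,3,5} {1,4,6}
Adding edge (2,3): both already in same component {0,2,3,5}. No change.
New components: {0,2,3,5} {1,4,6}
Are 2 and 4 in the same component? no

Answer: no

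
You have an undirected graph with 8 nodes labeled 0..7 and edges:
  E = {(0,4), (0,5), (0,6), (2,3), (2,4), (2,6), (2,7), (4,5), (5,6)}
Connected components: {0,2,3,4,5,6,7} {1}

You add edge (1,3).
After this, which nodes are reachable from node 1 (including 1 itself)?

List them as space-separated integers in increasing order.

Before: nodes reachable from 1: {1}
Adding (1,3): merges 1's component with another. Reachability grows.
After: nodes reachable from 1: {0,1,2,3,4,5,6,7}

Answer: 0 1 2 3 4 5 6 7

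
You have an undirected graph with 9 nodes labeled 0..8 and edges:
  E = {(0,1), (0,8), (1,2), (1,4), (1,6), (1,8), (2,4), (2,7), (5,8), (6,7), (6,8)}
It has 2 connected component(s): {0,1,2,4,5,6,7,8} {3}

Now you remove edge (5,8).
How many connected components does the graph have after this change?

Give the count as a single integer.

Initial component count: 2
Remove (5,8): it was a bridge. Count increases: 2 -> 3.
  After removal, components: {0,1,2,4,6,7,8} {3} {5}
New component count: 3

Answer: 3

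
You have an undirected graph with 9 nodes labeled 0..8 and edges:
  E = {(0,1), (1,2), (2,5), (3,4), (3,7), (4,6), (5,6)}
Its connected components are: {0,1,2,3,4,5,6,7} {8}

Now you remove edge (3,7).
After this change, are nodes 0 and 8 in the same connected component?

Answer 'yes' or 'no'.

Initial components: {0,1,2,3,4,5,6,7} {8}
Removing edge (3,7): it was a bridge — component count 2 -> 3.
New components: {0,1,2,3,4,5,6} {7} {8}
Are 0 and 8 in the same component? no

Answer: no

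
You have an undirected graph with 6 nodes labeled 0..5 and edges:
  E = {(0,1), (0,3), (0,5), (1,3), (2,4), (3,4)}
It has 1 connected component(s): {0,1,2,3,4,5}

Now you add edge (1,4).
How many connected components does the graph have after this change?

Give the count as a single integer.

Answer: 1

Derivation:
Initial component count: 1
Add (1,4): endpoints already in same component. Count unchanged: 1.
New component count: 1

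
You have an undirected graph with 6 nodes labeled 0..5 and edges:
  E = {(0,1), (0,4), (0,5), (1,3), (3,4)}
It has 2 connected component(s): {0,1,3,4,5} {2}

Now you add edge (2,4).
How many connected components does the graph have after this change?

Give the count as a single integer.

Initial component count: 2
Add (2,4): merges two components. Count decreases: 2 -> 1.
New component count: 1

Answer: 1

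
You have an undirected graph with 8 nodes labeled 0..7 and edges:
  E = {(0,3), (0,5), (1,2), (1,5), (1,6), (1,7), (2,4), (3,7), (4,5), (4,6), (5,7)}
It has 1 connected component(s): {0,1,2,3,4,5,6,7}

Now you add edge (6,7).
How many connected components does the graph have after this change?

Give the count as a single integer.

Initial component count: 1
Add (6,7): endpoints already in same component. Count unchanged: 1.
New component count: 1

Answer: 1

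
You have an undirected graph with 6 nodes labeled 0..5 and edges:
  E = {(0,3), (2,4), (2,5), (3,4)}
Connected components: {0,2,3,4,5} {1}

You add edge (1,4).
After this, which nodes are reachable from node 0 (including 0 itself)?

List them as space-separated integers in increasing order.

Before: nodes reachable from 0: {0,2,3,4,5}
Adding (1,4): merges 0's component with another. Reachability grows.
After: nodes reachable from 0: {0,1,2,3,4,5}

Answer: 0 1 2 3 4 5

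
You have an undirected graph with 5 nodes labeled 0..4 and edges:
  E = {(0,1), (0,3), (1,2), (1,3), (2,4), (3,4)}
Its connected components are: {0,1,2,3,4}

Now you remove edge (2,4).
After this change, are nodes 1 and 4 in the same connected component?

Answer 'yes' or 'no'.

Answer: yes

Derivation:
Initial components: {0,1,2,3,4}
Removing edge (2,4): not a bridge — component count unchanged at 1.
New components: {0,1,2,3,4}
Are 1 and 4 in the same component? yes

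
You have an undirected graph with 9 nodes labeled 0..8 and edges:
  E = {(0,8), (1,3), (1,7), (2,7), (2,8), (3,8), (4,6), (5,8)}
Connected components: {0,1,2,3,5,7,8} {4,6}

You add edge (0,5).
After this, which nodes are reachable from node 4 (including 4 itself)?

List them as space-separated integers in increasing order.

Before: nodes reachable from 4: {4,6}
Adding (0,5): both endpoints already in same component. Reachability from 4 unchanged.
After: nodes reachable from 4: {4,6}

Answer: 4 6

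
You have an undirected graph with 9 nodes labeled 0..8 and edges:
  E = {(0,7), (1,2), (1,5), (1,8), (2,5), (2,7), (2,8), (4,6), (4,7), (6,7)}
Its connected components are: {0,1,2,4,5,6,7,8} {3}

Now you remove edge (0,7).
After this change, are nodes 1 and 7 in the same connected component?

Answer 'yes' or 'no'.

Answer: yes

Derivation:
Initial components: {0,1,2,4,5,6,7,8} {3}
Removing edge (0,7): it was a bridge — component count 2 -> 3.
New components: {0} {1,2,4,5,6,7,8} {3}
Are 1 and 7 in the same component? yes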